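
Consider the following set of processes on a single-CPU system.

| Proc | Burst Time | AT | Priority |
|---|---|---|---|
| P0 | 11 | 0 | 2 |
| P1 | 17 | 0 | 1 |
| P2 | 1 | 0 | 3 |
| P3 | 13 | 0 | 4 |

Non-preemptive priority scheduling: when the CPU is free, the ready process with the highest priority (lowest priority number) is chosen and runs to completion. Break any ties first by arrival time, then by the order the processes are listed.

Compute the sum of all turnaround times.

Timeline: | P1 0-17 | P0 17-28 | P2 28-29 | P3 29-42 |
Completion: P0=28  P1=17  P2=29  P3=42
Turnaround = completion − arrival: P0=28, P1=17, P2=29, P3=42
Total turnaround = 28 + 17 + 29 + 42 = 116

116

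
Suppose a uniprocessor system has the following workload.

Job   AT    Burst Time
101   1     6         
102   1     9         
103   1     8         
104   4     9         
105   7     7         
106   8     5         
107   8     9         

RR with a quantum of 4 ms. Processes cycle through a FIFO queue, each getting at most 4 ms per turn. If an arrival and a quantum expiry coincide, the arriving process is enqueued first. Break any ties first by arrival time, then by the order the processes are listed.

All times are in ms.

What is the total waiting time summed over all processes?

227

Gantt: | idle 0-1 | 101 1-5 | 102 5-9 | 103 9-13 | 104 13-17 | 101 17-19 | 105 19-23 | 106 23-27 | 107 27-31 | 102 31-35 | 103 35-39 | 104 39-43 | 105 43-46 | 106 46-47 | 107 47-51 | 102 51-52 | 104 52-53 | 107 53-54 |
Completion: 101=19  102=52  103=39  104=53  105=46  106=47  107=54
Waiting = turnaround − burst: 101=12, 102=42, 103=30, 104=40, 105=32, 106=34, 107=37
Total waiting = 12 + 42 + 30 + 40 + 32 + 34 + 37 = 227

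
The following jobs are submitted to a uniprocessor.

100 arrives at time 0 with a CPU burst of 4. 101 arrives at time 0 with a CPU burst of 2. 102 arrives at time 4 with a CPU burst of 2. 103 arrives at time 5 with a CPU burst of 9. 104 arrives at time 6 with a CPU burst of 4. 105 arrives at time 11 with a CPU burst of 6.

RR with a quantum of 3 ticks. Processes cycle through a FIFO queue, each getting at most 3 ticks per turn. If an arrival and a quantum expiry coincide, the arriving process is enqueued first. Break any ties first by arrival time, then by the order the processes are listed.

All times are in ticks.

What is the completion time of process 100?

6

Schedule: | 100 0-3 | 101 3-5 | 100 5-6 | 102 6-8 | 103 8-11 | 104 11-14 | 105 14-17 | 103 17-20 | 104 20-21 | 105 21-24 | 103 24-27 |
Completion: 100=6  101=5  102=8  103=27  104=21  105=24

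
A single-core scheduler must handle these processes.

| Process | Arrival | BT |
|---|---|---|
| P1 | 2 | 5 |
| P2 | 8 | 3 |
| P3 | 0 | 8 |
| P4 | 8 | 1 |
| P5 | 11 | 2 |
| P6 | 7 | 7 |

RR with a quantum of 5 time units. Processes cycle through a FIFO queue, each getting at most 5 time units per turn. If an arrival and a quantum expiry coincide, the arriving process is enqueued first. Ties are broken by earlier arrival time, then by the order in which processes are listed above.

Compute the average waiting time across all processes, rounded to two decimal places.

9.00

Schedule: | P3 0-5 | P1 5-10 | P3 10-13 | P6 13-18 | P2 18-21 | P4 21-22 | P5 22-24 | P6 24-26 |
Completion: P1=10  P2=21  P3=13  P4=22  P5=24  P6=26
Waiting times: P1=3, P2=10, P3=5, P4=13, P5=11, P6=12
Average waiting = (3+10+5+13+11+12) / 6 = 54/6 = 9.00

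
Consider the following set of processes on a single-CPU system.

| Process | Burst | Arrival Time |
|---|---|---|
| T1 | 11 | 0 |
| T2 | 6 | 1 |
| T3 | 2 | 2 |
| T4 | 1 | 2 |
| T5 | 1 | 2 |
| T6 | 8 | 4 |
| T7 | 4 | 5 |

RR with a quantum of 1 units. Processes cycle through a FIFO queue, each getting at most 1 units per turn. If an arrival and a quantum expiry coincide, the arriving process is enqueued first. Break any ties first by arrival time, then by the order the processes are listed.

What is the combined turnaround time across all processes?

Schedule: | T1 0-1 | T2 1-2 | T1 2-3 | T3 3-4 | T4 4-5 | T5 5-6 | T2 6-7 | T1 7-8 | T6 8-9 | T3 9-10 | T7 10-11 | T2 11-12 | T1 12-13 | T6 13-14 | T7 14-15 | T2 15-16 | T1 16-17 | T6 17-18 | T7 18-19 | T2 19-20 | T1 20-21 | T6 21-22 | T7 22-23 | T2 23-24 | T1 24-25 | T6 25-26 | T1 26-27 | T6 27-28 | T1 28-29 | T6 29-30 | T1 30-31 | T6 31-32 | T1 32-33 |
Completion: T1=33  T2=24  T3=10  T4=5  T5=6  T6=32  T7=23
Turnaround (C−A): T1=33  T2=23  T3=8  T4=3  T5=4  T6=28  T7=18
Turnaround = completion − arrival: T1=33, T2=23, T3=8, T4=3, T5=4, T6=28, T7=18
Total turnaround = 33 + 23 + 8 + 3 + 4 + 28 + 18 = 117

117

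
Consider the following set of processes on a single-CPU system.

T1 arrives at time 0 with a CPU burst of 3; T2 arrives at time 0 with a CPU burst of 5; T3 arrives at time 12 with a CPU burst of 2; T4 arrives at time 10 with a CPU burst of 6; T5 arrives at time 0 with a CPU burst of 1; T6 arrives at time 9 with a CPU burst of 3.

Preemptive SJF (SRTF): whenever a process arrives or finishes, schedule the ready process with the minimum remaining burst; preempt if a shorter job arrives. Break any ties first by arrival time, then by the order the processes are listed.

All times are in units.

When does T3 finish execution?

14

Timeline: | T5 0-1 | T1 1-4 | T2 4-9 | T6 9-12 | T3 12-14 | T4 14-20 |
Completion: T1=4  T2=9  T3=14  T4=20  T5=1  T6=12
Turnaround (C−A): T1=4  T2=9  T3=2  T4=10  T5=1  T6=3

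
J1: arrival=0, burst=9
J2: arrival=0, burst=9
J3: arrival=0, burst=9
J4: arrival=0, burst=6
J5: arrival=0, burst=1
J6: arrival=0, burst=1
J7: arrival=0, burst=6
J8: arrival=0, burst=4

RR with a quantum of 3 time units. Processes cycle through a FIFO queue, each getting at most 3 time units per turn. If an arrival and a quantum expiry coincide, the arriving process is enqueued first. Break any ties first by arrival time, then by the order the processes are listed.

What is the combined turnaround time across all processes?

Gantt: | J1 0-3 | J2 3-6 | J3 6-9 | J4 9-12 | J5 12-13 | J6 13-14 | J7 14-17 | J8 17-20 | J1 20-23 | J2 23-26 | J3 26-29 | J4 29-32 | J7 32-35 | J8 35-36 | J1 36-39 | J2 39-42 | J3 42-45 |
Completion: J1=39  J2=42  J3=45  J4=32  J5=13  J6=14  J7=35  J8=36
Turnaround (C−A): J1=39  J2=42  J3=45  J4=32  J5=13  J6=14  J7=35  J8=36
Turnaround = completion − arrival: J1=39, J2=42, J3=45, J4=32, J5=13, J6=14, J7=35, J8=36
Total turnaround = 39 + 42 + 45 + 32 + 13 + 14 + 35 + 36 = 256

256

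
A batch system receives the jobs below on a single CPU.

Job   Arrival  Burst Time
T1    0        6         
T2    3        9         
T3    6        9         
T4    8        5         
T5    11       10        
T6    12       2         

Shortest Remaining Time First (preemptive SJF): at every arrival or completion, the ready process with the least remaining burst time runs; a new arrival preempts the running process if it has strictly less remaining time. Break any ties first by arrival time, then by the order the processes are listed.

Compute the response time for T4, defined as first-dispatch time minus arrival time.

0

Schedule: | T1 0-6 | T2 6-8 | T4 8-13 | T6 13-15 | T2 15-22 | T3 22-31 | T5 31-41 |
Completion: T1=6  T2=22  T3=31  T4=13  T5=41  T6=15
Turnaround (C−A): T1=6  T2=19  T3=25  T4=5  T5=30  T6=3
Response(T4) = first start − arrival = 8 − 8 = 0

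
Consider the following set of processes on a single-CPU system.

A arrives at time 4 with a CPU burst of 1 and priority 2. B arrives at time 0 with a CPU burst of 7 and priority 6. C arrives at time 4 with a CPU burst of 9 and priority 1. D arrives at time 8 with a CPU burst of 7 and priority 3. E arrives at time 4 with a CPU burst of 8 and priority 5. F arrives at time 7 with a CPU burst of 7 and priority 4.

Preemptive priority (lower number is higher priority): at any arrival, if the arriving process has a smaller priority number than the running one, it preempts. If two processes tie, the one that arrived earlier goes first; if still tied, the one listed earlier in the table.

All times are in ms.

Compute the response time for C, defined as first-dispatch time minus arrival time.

0

Schedule: | B 0-4 | C 4-13 | A 13-14 | D 14-21 | F 21-28 | E 28-36 | B 36-39 |
Completion: A=14  B=39  C=13  D=21  E=36  F=28
Turnaround (C−A): A=10  B=39  C=9  D=13  E=32  F=21
Response(C) = first start − arrival = 4 − 4 = 0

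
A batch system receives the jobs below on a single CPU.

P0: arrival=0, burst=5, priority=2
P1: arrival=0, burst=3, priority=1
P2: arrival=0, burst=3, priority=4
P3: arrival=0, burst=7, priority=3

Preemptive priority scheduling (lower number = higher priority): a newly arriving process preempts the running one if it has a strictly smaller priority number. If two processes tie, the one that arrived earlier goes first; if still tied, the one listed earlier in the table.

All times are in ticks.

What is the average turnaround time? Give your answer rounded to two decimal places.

11.00

Gantt: | P1 0-3 | P0 3-8 | P3 8-15 | P2 15-18 |
Completion: P0=8  P1=3  P2=18  P3=15
Turnaround (C−A): P0=8  P1=3  P2=18  P3=15
Turnaround times: P0=8, P1=3, P2=18, P3=15
Average turnaround = (8+3+18+15) / 4 = 44/4 = 11.00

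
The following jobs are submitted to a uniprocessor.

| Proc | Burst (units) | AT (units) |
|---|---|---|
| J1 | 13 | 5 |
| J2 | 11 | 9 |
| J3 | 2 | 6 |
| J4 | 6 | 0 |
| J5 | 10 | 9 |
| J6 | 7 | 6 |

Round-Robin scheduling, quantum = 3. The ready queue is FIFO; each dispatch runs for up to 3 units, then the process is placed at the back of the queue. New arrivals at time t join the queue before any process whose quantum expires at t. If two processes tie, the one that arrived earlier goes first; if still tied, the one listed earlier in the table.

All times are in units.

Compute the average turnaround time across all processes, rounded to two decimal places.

Schedule: | J4 0-6 | J1 6-9 | J3 9-11 | J6 11-14 | J2 14-17 | J5 17-20 | J1 20-23 | J6 23-26 | J2 26-29 | J5 29-32 | J1 32-35 | J6 35-36 | J2 36-39 | J5 39-42 | J1 42-45 | J2 45-47 | J5 47-48 | J1 48-49 |
Completion: J1=49  J2=47  J3=11  J4=6  J5=48  J6=36
Turnaround times: J1=44, J2=38, J3=5, J4=6, J5=39, J6=30
Average turnaround = (44+38+5+6+39+30) / 6 = 162/6 = 27.00

27.00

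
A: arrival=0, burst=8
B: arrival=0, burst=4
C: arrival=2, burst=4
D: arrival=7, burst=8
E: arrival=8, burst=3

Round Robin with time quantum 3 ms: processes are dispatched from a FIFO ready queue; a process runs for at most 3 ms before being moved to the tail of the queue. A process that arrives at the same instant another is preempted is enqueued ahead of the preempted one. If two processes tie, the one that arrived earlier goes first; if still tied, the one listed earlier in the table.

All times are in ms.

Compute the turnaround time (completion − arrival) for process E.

11

Schedule: | A 0-3 | B 3-6 | C 6-9 | A 9-12 | B 12-13 | D 13-16 | E 16-19 | C 19-20 | A 20-22 | D 22-27 |
Completion: A=22  B=13  C=20  D=27  E=19
Turnaround(E) = completion − arrival = 19 − 8 = 11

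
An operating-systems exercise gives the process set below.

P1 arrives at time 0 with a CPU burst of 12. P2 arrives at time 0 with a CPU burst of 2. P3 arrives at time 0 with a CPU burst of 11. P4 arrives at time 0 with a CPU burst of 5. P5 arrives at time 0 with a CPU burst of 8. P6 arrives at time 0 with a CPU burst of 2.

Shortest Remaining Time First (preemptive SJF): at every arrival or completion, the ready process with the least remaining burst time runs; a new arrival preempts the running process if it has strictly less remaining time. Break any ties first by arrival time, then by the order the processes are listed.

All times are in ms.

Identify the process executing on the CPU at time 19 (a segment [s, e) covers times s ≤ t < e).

P3

Timeline: | P2 0-2 | P6 2-4 | P4 4-9 | P5 9-17 | P3 17-28 | P1 28-40 |
Completion: P1=40  P2=2  P3=28  P4=9  P5=17  P6=4
Turnaround (C−A): P1=40  P2=2  P3=28  P4=9  P5=17  P6=4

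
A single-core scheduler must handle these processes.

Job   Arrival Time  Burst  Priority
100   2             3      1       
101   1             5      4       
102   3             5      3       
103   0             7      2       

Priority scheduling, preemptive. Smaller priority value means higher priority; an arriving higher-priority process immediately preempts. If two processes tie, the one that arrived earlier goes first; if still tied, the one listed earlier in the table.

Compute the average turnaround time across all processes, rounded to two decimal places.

11.00

Gantt: | 103 0-2 | 100 2-5 | 103 5-10 | 102 10-15 | 101 15-20 |
Completion: 100=5  101=20  102=15  103=10
Turnaround (C−A): 100=3  101=19  102=12  103=10
Turnaround times: 100=3, 101=19, 102=12, 103=10
Average turnaround = (3+19+12+10) / 4 = 44/4 = 11.00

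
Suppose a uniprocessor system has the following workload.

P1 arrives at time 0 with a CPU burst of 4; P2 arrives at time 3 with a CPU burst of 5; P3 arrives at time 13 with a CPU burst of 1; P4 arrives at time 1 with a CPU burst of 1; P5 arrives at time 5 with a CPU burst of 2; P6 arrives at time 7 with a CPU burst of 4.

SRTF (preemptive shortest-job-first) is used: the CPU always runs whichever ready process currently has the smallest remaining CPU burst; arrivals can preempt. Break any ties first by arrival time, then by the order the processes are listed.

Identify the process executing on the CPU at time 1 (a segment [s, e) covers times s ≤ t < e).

Timeline: | P1 0-1 | P4 1-2 | P1 2-5 | P5 5-7 | P6 7-11 | P2 11-13 | P3 13-14 | P2 14-17 |
Completion: P1=5  P2=17  P3=14  P4=2  P5=7  P6=11
Turnaround (C−A): P1=5  P2=14  P3=1  P4=1  P5=2  P6=4

P4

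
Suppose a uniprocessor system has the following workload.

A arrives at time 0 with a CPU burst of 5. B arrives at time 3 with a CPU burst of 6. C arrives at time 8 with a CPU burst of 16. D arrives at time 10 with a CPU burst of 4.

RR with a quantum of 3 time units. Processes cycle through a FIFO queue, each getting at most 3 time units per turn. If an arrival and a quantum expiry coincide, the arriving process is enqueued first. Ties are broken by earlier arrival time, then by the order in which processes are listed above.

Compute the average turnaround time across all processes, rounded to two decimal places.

12.50

Schedule: | A 0-3 | B 3-6 | A 6-8 | B 8-11 | C 11-14 | D 14-17 | C 17-20 | D 20-21 | C 21-31 |
Completion: A=8  B=11  C=31  D=21
Turnaround (C−A): A=8  B=8  C=23  D=11
Turnaround times: A=8, B=8, C=23, D=11
Average turnaround = (8+8+23+11) / 4 = 50/4 = 12.50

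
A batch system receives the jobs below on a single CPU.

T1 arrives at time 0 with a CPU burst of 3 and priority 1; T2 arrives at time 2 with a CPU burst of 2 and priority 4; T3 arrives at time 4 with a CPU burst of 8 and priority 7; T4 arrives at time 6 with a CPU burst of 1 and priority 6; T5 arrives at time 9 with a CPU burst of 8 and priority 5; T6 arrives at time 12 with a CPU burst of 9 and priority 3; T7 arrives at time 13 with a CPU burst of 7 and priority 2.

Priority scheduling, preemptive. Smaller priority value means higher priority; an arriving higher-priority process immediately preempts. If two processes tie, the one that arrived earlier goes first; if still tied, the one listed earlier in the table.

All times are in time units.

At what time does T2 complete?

5

Timeline: | T1 0-3 | T2 3-5 | T3 5-6 | T4 6-7 | T3 7-9 | T5 9-12 | T6 12-13 | T7 13-20 | T6 20-28 | T5 28-33 | T3 33-38 |
Completion: T1=3  T2=5  T3=38  T4=7  T5=33  T6=28  T7=20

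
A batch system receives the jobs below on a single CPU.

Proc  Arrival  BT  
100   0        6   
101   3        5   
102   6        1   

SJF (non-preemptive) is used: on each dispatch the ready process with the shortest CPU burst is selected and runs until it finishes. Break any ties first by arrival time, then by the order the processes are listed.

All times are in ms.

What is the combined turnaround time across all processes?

16

Schedule: | 100 0-6 | 102 6-7 | 101 7-12 |
Completion: 100=6  101=12  102=7
Turnaround (C−A): 100=6  101=9  102=1
Turnaround = completion − arrival: 100=6, 101=9, 102=1
Total turnaround = 6 + 9 + 1 = 16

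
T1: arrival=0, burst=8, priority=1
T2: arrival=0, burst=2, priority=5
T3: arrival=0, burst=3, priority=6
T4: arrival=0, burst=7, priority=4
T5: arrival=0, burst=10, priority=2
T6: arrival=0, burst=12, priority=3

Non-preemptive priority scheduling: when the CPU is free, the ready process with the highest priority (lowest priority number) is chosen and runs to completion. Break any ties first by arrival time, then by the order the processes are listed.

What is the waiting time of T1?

0

Timeline: | T1 0-8 | T5 8-18 | T6 18-30 | T4 30-37 | T2 37-39 | T3 39-42 |
Completion: T1=8  T2=39  T3=42  T4=37  T5=18  T6=30
Turnaround (C−A): T1=8  T2=39  T3=42  T4=37  T5=18  T6=30
Waiting(T1) = turnaround − burst = 8 − 8 = 0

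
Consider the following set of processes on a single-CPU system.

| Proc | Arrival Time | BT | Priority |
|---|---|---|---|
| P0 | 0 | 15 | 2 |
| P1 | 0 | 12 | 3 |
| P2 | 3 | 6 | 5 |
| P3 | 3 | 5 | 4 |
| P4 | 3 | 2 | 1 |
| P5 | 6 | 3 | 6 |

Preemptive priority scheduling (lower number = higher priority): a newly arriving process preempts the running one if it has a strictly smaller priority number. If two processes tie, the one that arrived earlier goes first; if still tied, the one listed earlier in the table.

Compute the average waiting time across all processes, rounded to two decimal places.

Schedule: | P0 0-3 | P4 3-5 | P0 5-17 | P1 17-29 | P3 29-34 | P2 34-40 | P5 40-43 |
Completion: P0=17  P1=29  P2=40  P3=34  P4=5  P5=43
Turnaround (C−A): P0=17  P1=29  P2=37  P3=31  P4=2  P5=37
Waiting times: P0=2, P1=17, P2=31, P3=26, P4=0, P5=34
Average waiting = (2+17+31+26+0+34) / 6 = 110/6 = 18.33

18.33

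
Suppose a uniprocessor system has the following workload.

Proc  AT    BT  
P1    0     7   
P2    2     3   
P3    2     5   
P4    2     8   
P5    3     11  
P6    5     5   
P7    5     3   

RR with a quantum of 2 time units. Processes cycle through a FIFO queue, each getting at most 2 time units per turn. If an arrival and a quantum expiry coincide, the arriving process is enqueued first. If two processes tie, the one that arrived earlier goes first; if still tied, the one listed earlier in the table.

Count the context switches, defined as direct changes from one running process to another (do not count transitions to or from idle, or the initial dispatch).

Schedule: | P1 0-2 | P2 2-4 | P3 4-6 | P4 6-8 | P1 8-10 | P5 10-12 | P2 12-13 | P6 13-15 | P7 15-17 | P3 17-19 | P4 19-21 | P1 21-23 | P5 23-25 | P6 25-27 | P7 27-28 | P3 28-29 | P4 29-31 | P1 31-32 | P5 32-34 | P6 34-35 | P4 35-37 | P5 37-42 |
Completion: P1=32  P2=13  P3=29  P4=37  P5=42  P6=35  P7=28

21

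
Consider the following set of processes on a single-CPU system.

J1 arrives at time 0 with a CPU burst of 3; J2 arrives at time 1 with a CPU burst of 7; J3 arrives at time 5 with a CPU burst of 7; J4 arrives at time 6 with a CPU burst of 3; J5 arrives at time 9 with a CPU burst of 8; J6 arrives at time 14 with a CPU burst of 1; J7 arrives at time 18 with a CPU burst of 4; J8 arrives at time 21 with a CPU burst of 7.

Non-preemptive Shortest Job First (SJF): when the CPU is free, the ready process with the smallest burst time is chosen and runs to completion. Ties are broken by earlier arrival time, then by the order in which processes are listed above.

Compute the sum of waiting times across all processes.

Gantt: | J1 0-3 | J2 3-10 | J4 10-13 | J3 13-20 | J6 20-21 | J7 21-25 | J8 25-32 | J5 32-40 |
Completion: J1=3  J2=10  J3=20  J4=13  J5=40  J6=21  J7=25  J8=32
Turnaround (C−A): J1=3  J2=9  J3=15  J4=7  J5=31  J6=7  J7=7  J8=11
Waiting = turnaround − burst: J1=0, J2=2, J3=8, J4=4, J5=23, J6=6, J7=3, J8=4
Total waiting = 0 + 2 + 8 + 4 + 23 + 6 + 3 + 4 = 50

50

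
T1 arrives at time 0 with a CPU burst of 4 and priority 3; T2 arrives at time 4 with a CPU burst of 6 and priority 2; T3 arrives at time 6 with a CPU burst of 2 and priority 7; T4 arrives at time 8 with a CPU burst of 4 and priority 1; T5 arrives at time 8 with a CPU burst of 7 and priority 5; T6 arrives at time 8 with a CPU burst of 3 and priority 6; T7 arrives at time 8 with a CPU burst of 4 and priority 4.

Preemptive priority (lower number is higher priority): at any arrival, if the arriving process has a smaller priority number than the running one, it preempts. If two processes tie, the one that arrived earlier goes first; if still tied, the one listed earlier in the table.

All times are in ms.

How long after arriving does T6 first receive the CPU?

17

Schedule: | T1 0-4 | T2 4-8 | T4 8-12 | T2 12-14 | T7 14-18 | T5 18-25 | T6 25-28 | T3 28-30 |
Completion: T1=4  T2=14  T3=30  T4=12  T5=25  T6=28  T7=18
Response(T6) = first start − arrival = 25 − 8 = 17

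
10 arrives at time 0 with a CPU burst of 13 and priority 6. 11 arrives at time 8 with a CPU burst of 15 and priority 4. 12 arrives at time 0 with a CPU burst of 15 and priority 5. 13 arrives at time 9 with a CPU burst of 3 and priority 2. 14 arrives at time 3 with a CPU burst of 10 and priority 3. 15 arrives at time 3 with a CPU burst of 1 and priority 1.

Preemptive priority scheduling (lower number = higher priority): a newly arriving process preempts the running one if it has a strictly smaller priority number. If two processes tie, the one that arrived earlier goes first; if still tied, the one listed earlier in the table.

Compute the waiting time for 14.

4

Timeline: | 12 0-3 | 15 3-4 | 14 4-9 | 13 9-12 | 14 12-17 | 11 17-32 | 12 32-44 | 10 44-57 |
Completion: 10=57  11=32  12=44  13=12  14=17  15=4
Waiting(14) = turnaround − burst = 14 − 10 = 4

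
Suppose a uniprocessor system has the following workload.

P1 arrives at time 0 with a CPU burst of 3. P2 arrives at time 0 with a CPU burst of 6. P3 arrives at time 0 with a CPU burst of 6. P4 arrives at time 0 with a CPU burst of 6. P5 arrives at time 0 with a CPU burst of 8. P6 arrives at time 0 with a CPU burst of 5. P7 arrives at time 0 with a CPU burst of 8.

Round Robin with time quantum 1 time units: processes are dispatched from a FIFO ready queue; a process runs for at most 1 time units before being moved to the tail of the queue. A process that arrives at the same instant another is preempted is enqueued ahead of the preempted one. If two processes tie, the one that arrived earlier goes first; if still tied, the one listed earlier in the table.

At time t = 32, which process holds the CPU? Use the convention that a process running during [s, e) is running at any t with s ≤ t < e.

Schedule: | P1 0-1 | P2 1-2 | P3 2-3 | P4 3-4 | P5 4-5 | P6 5-6 | P7 6-7 | P1 7-8 | P2 8-9 | P3 9-10 | P4 10-11 | P5 11-12 | P6 12-13 | P7 13-14 | P1 14-15 | P2 15-16 | P3 16-17 | P4 17-18 | P5 18-19 | P6 19-20 | P7 20-21 | P2 21-22 | P3 22-23 | P4 23-24 | P5 24-25 | P6 25-26 | P7 26-27 | P2 27-28 | P3 28-29 | P4 29-30 | P5 30-31 | P6 31-32 | P7 32-33 | P2 33-34 | P3 34-35 | P4 35-36 | P5 36-37 | P7 37-38 | P5 38-39 | P7 39-40 | P5 40-41 | P7 41-42 |
Completion: P1=15  P2=34  P3=35  P4=36  P5=41  P6=32  P7=42

P7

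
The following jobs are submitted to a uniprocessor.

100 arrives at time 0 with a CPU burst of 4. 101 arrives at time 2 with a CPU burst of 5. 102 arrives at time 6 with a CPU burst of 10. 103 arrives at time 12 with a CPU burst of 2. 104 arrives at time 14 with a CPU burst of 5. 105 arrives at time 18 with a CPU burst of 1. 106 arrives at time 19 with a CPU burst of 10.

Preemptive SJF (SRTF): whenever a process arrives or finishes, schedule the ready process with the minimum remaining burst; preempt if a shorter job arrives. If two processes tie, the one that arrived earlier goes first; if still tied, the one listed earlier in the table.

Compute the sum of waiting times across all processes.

22

Timeline: | 100 0-4 | 101 4-9 | 102 9-12 | 103 12-14 | 104 14-19 | 105 19-20 | 102 20-27 | 106 27-37 |
Completion: 100=4  101=9  102=27  103=14  104=19  105=20  106=37
Turnaround (C−A): 100=4  101=7  102=21  103=2  104=5  105=2  106=18
Waiting = turnaround − burst: 100=0, 101=2, 102=11, 103=0, 104=0, 105=1, 106=8
Total waiting = 0 + 2 + 11 + 0 + 0 + 1 + 8 = 22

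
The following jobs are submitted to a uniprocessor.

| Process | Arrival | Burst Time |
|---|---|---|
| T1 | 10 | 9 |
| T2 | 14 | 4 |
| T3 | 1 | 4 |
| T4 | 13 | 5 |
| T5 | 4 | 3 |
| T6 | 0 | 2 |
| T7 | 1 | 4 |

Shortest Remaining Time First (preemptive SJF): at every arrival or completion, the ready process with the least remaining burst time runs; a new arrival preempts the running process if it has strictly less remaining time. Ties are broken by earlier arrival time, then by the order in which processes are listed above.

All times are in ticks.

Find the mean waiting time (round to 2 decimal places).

Schedule: | T6 0-2 | T3 2-6 | T5 6-9 | T7 9-13 | T4 13-18 | T2 18-22 | T1 22-31 |
Completion: T1=31  T2=22  T3=6  T4=18  T5=9  T6=2  T7=13
Waiting times: T1=12, T2=4, T3=1, T4=0, T5=2, T6=0, T7=8
Average waiting = (12+4+1+0+2+0+8) / 7 = 27/7 = 3.86

3.86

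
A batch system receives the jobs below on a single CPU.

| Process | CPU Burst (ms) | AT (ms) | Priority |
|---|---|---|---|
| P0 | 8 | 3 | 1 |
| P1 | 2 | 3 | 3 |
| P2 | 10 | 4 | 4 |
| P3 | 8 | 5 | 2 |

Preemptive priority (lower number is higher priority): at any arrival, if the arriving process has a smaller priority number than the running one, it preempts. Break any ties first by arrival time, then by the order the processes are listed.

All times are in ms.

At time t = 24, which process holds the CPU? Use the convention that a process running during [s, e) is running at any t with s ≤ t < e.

P2

Gantt: | idle 0-3 | P0 3-11 | P3 11-19 | P1 19-21 | P2 21-31 |
Completion: P0=11  P1=21  P2=31  P3=19
Turnaround (C−A): P0=8  P1=18  P2=27  P3=14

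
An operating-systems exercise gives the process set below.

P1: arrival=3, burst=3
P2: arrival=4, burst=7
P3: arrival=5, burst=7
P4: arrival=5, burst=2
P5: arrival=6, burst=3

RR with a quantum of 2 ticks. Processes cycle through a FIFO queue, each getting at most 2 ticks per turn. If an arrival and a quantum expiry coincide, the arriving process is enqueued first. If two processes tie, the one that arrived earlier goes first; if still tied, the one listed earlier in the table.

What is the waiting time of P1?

Schedule: | idle 0-3 | P1 3-5 | P2 5-7 | P3 7-9 | P4 9-11 | P1 11-12 | P5 12-14 | P2 14-16 | P3 16-18 | P5 18-19 | P2 19-21 | P3 21-23 | P2 23-24 | P3 24-25 |
Completion: P1=12  P2=24  P3=25  P4=11  P5=19
Turnaround (C−A): P1=9  P2=20  P3=20  P4=6  P5=13
Waiting(P1) = turnaround − burst = 9 − 3 = 6

6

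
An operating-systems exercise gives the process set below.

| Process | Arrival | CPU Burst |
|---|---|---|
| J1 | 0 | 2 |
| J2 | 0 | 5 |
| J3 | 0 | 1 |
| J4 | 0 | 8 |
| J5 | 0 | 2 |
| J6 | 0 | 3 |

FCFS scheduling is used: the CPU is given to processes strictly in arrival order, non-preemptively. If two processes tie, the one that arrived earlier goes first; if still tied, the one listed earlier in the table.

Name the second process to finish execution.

Timeline: | J1 0-2 | J2 2-7 | J3 7-8 | J4 8-16 | J5 16-18 | J6 18-21 |
Completion: J1=2  J2=7  J3=8  J4=16  J5=18  J6=21
Finish order: J1 → J2 → J3 → J4 → J5 → J6

J2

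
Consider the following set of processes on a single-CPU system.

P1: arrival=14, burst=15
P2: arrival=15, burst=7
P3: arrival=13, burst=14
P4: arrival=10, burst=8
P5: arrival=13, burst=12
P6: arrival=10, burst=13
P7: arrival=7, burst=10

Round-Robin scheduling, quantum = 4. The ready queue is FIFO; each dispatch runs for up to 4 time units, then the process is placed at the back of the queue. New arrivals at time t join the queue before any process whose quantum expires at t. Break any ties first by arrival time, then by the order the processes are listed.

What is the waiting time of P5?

51

Schedule: | idle 0-7 | P7 7-11 | P4 11-15 | P6 15-19 | P7 19-23 | P3 23-27 | P5 27-31 | P1 31-35 | P2 35-39 | P4 39-43 | P6 43-47 | P7 47-49 | P3 49-53 | P5 53-57 | P1 57-61 | P2 61-64 | P6 64-68 | P3 68-72 | P5 72-76 | P1 76-80 | P6 80-81 | P3 81-83 | P1 83-86 |
Completion: P1=86  P2=64  P3=83  P4=43  P5=76  P6=81  P7=49
Waiting(P5) = turnaround − burst = 63 − 12 = 51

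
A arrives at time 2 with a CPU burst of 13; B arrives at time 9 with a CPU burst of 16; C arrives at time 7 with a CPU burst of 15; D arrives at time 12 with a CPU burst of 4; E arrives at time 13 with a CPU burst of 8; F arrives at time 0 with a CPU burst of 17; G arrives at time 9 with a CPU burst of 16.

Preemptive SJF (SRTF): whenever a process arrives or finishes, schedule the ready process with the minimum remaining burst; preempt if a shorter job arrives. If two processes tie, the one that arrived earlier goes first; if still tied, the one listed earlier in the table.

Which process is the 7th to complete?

Gantt: | F 0-2 | A 2-15 | D 15-19 | E 19-27 | F 27-42 | C 42-57 | B 57-73 | G 73-89 |
Completion: A=15  B=73  C=57  D=19  E=27  F=42  G=89
Finish order: A → D → E → F → C → B → G

G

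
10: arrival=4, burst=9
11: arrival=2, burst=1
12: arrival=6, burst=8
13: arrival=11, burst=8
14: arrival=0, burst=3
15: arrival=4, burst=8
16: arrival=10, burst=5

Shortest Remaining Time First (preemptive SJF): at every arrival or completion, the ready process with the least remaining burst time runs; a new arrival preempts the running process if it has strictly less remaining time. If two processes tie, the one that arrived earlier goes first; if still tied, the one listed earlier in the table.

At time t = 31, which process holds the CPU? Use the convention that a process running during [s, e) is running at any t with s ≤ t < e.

Gantt: | 14 0-3 | 11 3-4 | 15 4-12 | 16 12-17 | 12 17-25 | 13 25-33 | 10 33-42 |
Completion: 10=42  11=4  12=25  13=33  14=3  15=12  16=17
Turnaround (C−A): 10=38  11=2  12=19  13=22  14=3  15=8  16=7

13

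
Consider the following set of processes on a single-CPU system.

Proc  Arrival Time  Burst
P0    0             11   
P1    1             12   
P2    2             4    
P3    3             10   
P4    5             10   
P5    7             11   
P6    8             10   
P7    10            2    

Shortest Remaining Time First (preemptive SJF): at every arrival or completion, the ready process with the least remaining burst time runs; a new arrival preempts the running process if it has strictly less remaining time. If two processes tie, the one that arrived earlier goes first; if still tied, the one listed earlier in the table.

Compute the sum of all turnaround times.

238

Timeline: | P0 0-2 | P2 2-6 | P0 6-10 | P7 10-12 | P0 12-17 | P3 17-27 | P4 27-37 | P6 37-47 | P5 47-58 | P1 58-70 |
Completion: P0=17  P1=70  P2=6  P3=27  P4=37  P5=58  P6=47  P7=12
Turnaround (C−A): P0=17  P1=69  P2=4  P3=24  P4=32  P5=51  P6=39  P7=2
Turnaround = completion − arrival: P0=17, P1=69, P2=4, P3=24, P4=32, P5=51, P6=39, P7=2
Total turnaround = 17 + 69 + 4 + 24 + 32 + 51 + 39 + 2 = 238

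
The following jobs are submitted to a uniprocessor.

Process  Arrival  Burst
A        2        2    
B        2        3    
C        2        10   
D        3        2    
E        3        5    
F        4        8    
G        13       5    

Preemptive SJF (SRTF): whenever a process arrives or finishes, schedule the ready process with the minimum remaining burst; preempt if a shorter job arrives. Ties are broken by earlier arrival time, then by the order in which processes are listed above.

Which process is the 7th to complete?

C

Gantt: | idle 0-2 | A 2-4 | D 4-6 | B 6-9 | E 9-14 | G 14-19 | F 19-27 | C 27-37 |
Completion: A=4  B=9  C=37  D=6  E=14  F=27  G=19
Turnaround (C−A): A=2  B=7  C=35  D=3  E=11  F=23  G=6
Finish order: A → D → B → E → G → F → C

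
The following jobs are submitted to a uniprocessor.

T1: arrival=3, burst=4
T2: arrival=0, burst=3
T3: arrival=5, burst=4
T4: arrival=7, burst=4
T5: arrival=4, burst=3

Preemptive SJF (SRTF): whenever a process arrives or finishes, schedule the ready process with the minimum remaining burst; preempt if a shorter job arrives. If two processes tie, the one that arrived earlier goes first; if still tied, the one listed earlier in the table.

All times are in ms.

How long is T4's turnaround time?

11

Gantt: | T2 0-3 | T1 3-7 | T5 7-10 | T3 10-14 | T4 14-18 |
Completion: T1=7  T2=3  T3=14  T4=18  T5=10
Turnaround (C−A): T1=4  T2=3  T3=9  T4=11  T5=6
Turnaround(T4) = completion − arrival = 18 − 7 = 11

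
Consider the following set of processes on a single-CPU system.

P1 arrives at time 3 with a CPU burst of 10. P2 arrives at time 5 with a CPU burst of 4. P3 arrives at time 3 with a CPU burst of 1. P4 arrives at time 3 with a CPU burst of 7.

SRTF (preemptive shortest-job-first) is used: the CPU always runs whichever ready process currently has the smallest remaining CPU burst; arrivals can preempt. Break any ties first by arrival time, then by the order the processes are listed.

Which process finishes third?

P4

Schedule: | idle 0-3 | P3 3-4 | P4 4-5 | P2 5-9 | P4 9-15 | P1 15-25 |
Completion: P1=25  P2=9  P3=4  P4=15
Finish order: P3 → P2 → P4 → P1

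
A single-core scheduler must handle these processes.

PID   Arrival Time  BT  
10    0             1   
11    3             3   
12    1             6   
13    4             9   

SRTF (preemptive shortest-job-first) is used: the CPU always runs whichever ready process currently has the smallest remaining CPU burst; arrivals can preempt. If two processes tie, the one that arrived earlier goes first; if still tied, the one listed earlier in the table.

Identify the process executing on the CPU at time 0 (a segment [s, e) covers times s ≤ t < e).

10

Gantt: | 10 0-1 | 12 1-3 | 11 3-6 | 12 6-10 | 13 10-19 |
Completion: 10=1  11=6  12=10  13=19
Turnaround (C−A): 10=1  11=3  12=9  13=15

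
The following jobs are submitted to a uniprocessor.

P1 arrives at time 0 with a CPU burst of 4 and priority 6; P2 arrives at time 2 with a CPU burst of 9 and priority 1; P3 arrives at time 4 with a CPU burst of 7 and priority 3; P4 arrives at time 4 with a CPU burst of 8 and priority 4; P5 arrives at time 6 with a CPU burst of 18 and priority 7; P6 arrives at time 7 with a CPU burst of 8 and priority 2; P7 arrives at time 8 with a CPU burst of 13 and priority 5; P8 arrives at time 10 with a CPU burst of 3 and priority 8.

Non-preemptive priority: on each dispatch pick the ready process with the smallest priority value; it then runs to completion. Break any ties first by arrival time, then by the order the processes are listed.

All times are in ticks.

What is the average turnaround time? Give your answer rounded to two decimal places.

30.88

Timeline: | P1 0-4 | P2 4-13 | P6 13-21 | P3 21-28 | P4 28-36 | P7 36-49 | P5 49-67 | P8 67-70 |
Completion: P1=4  P2=13  P3=28  P4=36  P5=67  P6=21  P7=49  P8=70
Turnaround (C−A): P1=4  P2=11  P3=24  P4=32  P5=61  P6=14  P7=41  P8=60
Turnaround times: P1=4, P2=11, P3=24, P4=32, P5=61, P6=14, P7=41, P8=60
Average turnaround = (4+11+24+32+61+14+41+60) / 8 = 247/8 = 30.88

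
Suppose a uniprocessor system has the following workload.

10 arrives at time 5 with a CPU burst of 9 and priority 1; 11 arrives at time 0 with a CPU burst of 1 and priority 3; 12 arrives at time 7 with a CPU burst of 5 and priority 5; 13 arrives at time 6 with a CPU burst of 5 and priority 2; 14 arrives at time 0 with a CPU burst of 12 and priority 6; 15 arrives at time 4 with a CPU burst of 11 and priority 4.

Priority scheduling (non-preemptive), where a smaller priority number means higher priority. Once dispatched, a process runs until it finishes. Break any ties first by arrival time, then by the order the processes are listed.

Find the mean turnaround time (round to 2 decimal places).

Gantt: | 11 0-1 | 14 1-13 | 10 13-22 | 13 22-27 | 15 27-38 | 12 38-43 |
Completion: 10=22  11=1  12=43  13=27  14=13  15=38
Turnaround (C−A): 10=17  11=1  12=36  13=21  14=13  15=34
Turnaround times: 10=17, 11=1, 12=36, 13=21, 14=13, 15=34
Average turnaround = (17+1+36+21+13+34) / 6 = 122/6 = 20.33

20.33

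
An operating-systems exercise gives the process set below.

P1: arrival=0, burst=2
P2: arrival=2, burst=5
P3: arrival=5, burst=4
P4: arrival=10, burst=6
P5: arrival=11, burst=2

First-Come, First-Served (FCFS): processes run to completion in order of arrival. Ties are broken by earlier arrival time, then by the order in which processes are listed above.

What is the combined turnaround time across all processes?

28

Timeline: | P1 0-2 | P2 2-7 | P3 7-11 | P4 11-17 | P5 17-19 |
Completion: P1=2  P2=7  P3=11  P4=17  P5=19
Turnaround (C−A): P1=2  P2=5  P3=6  P4=7  P5=8
Turnaround = completion − arrival: P1=2, P2=5, P3=6, P4=7, P5=8
Total turnaround = 2 + 5 + 6 + 7 + 8 = 28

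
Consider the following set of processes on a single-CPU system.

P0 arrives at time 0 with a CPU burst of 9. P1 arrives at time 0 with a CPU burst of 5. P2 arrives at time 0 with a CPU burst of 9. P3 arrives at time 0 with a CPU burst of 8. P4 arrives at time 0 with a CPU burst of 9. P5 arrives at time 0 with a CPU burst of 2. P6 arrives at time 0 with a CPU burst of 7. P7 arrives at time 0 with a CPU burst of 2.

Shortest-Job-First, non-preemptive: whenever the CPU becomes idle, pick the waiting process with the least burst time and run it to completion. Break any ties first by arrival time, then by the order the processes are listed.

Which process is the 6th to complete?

Gantt: | P5 0-2 | P7 2-4 | P1 4-9 | P6 9-16 | P3 16-24 | P0 24-33 | P2 33-42 | P4 42-51 |
Completion: P0=33  P1=9  P2=42  P3=24  P4=51  P5=2  P6=16  P7=4
Turnaround (C−A): P0=33  P1=9  P2=42  P3=24  P4=51  P5=2  P6=16  P7=4
Finish order: P5 → P7 → P1 → P6 → P3 → P0 → P2 → P4

P0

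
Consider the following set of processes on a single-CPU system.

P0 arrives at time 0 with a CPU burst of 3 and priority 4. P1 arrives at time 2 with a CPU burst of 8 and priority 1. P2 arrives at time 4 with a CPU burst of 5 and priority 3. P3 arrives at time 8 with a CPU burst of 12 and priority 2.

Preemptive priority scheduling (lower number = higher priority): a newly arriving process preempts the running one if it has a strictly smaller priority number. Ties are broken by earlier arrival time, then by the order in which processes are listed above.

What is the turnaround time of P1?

8

Gantt: | P0 0-2 | P1 2-10 | P3 10-22 | P2 22-27 | P0 27-28 |
Completion: P0=28  P1=10  P2=27  P3=22
Turnaround (C−A): P0=28  P1=8  P2=23  P3=14
Turnaround(P1) = completion − arrival = 10 − 2 = 8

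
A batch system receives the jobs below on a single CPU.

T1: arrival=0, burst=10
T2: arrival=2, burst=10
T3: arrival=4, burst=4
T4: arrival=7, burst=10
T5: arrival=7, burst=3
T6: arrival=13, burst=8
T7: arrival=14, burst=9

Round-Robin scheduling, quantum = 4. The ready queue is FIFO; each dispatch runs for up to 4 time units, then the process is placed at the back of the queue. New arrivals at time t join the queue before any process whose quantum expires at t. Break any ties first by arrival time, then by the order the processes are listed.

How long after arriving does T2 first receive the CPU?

Timeline: | T1 0-4 | T2 4-8 | T3 8-12 | T1 12-16 | T4 16-20 | T5 20-23 | T2 23-27 | T6 27-31 | T7 31-35 | T1 35-37 | T4 37-41 | T2 41-43 | T6 43-47 | T7 47-51 | T4 51-53 | T7 53-54 |
Completion: T1=37  T2=43  T3=12  T4=53  T5=23  T6=47  T7=54
Turnaround (C−A): T1=37  T2=41  T3=8  T4=46  T5=16  T6=34  T7=40
Response(T2) = first start − arrival = 4 − 2 = 2

2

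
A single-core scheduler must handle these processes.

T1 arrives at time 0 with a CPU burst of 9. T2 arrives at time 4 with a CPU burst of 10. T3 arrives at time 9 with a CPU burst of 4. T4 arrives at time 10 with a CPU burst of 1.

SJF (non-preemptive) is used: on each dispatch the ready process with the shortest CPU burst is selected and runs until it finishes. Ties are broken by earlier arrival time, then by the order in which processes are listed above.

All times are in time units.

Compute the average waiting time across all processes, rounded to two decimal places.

Gantt: | T1 0-9 | T3 9-13 | T4 13-14 | T2 14-24 |
Completion: T1=9  T2=24  T3=13  T4=14
Turnaround (C−A): T1=9  T2=20  T3=4  T4=4
Waiting times: T1=0, T2=10, T3=0, T4=3
Average waiting = (0+10+0+3) / 4 = 13/4 = 3.25

3.25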